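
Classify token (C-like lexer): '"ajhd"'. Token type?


Pattern: double-quoted sequence
Type: STRING_LITERAL


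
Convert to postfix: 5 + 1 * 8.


* has higher precedence, evaluate 1*8 first
Postfix: 5 1 8 * +


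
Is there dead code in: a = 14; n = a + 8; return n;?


a is read by n's definition; n is returned
No dead code


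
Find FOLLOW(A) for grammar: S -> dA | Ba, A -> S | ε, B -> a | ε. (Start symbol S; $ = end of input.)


$ ∈ FOLLOW(S). For each A -> αBβ: add FIRST(β)\{ε} to FOLLOW(B); if β nullable, add FOLLOW(A).
FOLLOW(A) = {$}


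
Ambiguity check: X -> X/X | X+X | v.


'v/v+v' has two parse trees (no precedence encoded between / and +)
Ambiguous


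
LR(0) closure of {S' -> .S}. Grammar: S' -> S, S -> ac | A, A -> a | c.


Start: S' -> .S
For each item with dot before a nonterminal B, add B -> .γ for every B-production
Closure: [S' -> .S, S -> .ac, S -> .A, A -> .a, A -> .c]


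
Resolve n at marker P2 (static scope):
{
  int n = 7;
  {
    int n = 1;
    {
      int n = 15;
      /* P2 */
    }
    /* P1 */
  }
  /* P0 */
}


n declared in the same block as P2
n = 15


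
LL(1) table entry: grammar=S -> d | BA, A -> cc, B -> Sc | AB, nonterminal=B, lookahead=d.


For [B, d]: 'd' ∈ FIRST(Sc)
Entry: B -> Sc


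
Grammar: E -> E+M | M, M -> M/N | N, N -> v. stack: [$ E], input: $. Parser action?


start symbol E on stack, input exhausted
Action: accept


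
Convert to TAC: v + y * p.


Break into single-operator statements:
t1 = y * p
t2 = v + t1


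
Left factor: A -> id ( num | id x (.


Common prefix: 'id'
Factored: A -> id A', A' -> ( num | x (


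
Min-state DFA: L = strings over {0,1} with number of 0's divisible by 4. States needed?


Track (count of 0) mod 4: states 0..3, accept at 0
Minimal DFA: 4 states


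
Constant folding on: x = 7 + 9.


7 + 9 = 16 at compile time
Optimized: x = 16


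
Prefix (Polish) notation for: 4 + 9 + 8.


left-to-right (same/higher precedence on left): tree is (+ (+ 4 9) 8)
Prefix: + + 4 9 8


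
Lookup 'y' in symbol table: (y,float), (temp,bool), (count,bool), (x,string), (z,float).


Lookup 'y' → type float


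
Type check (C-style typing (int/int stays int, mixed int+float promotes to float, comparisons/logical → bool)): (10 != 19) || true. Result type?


Operand types: bool || bool
Rule: logical operators take bool operands and yield bool
Result type: bool


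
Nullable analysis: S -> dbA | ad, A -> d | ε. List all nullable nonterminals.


A nonterminal is nullable iff some alternative derives ε (directly, or every symbol in it is nullable)
Nullable: {A}


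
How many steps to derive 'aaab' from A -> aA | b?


Derivation: A => aA => aaA => aaaA => aaab
Steps: 4


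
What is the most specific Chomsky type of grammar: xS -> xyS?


LHS has context (more than one symbol) and |LHS| ≤ |RHS|
Classification: Type 1 (Context-Sensitive)


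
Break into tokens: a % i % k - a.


Scan left to right, longest-match per lexeme
Tokens: ID(a), OP(%), ID(i), OP(%), ID(k), OP(-), ID(a)


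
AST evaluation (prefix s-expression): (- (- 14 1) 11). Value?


Evaluate inner: (- 14 1) = 13
Evaluate root: (- 13 11) = 2
Result: 2


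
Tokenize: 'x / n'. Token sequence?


Scan left to right, longest-match per lexeme
Tokens: ID(x), OP(/), ID(n)


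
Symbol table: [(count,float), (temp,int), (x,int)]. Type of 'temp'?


Lookup 'temp' → type int


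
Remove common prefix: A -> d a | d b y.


Common prefix: 'd'
Factored: A -> d A', A' -> a | b y


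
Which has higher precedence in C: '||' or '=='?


'==' is equality (level 6); '||' is logical OR (level 1)
Higher level binds tighter
'==' has higher precedence than '||'


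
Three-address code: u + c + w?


Break into single-operator statements:
t1 = u + c
t2 = t1 + w


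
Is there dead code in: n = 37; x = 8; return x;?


n is assigned but never read
Dead: 'n = 37'


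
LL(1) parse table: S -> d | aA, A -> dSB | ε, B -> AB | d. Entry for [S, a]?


For [S, a]: 'a' ∈ FIRST(aA)
Entry: S -> aA


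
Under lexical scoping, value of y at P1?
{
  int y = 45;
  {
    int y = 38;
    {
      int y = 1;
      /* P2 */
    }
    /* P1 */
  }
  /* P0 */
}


y declared in the same block as P1
y = 38


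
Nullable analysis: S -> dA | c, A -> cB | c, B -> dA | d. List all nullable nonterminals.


A nonterminal is nullable iff some alternative derives ε (directly, or every symbol in it is nullable)
Nullable: {}


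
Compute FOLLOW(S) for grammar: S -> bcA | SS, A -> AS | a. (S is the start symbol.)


$ ∈ FOLLOW(S). For each A -> αBβ: add FIRST(β)\{ε} to FOLLOW(B); if β nullable, add FOLLOW(A).
FOLLOW(S) = {$, b}


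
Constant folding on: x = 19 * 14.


19 * 14 = 266 at compile time
Optimized: x = 266


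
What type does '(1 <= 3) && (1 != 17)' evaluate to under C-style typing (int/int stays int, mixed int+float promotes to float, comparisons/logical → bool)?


Operand types: bool && bool
Rule: logical operators take bool operands and yield bool
Result type: bool


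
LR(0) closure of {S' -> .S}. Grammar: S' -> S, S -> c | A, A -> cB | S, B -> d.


Start: S' -> .S
For each item with dot before a nonterminal B, add B -> .γ for every B-production
Closure: [S' -> .S, S -> .c, S -> .A, A -> .cB, A -> .S]


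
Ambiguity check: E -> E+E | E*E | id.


'id+id*id' has two parse trees (no precedence encoded between + and *)
Ambiguous


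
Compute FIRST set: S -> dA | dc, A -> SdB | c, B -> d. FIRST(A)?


Per alternative of A: FIRST(SdB) = {d}; FIRST(c) = {c}
FIRST(A) = {c, d}


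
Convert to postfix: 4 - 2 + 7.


Left to right (same or higher precedence on left)
Postfix: 4 2 - 7 +


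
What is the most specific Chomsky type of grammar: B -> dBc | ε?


Single nonterminal LHS, but d^n c^n is not regular
Classification: Type 2 (Context-Free)


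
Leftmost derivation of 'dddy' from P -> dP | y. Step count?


Derivation: P => dP => ddP => dddP => dddy
Steps: 4


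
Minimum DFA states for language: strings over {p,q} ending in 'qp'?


Track the longest suffix of input matching a prefix of 'qp': 3 classes (prefixes of length 0..2)
Minimal DFA: 3 states


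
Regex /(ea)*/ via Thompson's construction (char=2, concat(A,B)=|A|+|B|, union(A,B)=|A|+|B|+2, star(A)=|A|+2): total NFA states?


Syntax tree has 2 char leaf(s), 0 union(s), 1 star(s)
chars contribute 2×2 = 4; each union adds +2; each star adds +2
Total: 4 + 0 + 2 = 6 states


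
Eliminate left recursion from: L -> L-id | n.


Left-recursive alternatives: L-id; non-recursive: n
Introduce L': L -> nL', L' -> -idL' | ε


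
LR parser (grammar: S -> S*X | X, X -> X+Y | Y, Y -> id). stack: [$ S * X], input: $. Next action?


handle 'S*X' on top; lookahead ∈ FOLLOW(S) = {*, $}
Action: reduce (S -> S*X)


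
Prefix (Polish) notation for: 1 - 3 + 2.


left-to-right (same/higher precedence on left): tree is (+ (- 1 3) 2)
Prefix: + - 1 3 2


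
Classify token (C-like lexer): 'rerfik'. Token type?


Pattern: letter/underscore followed by alphanumerics, not a keyword
Type: IDENTIFIER


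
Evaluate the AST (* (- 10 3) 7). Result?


Evaluate inner: (- 10 3) = 7
Evaluate root: (* 7 7) = 49
Result: 49


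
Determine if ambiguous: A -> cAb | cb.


balanced c^n…b^n: each string has a unique parse
Unambiguous


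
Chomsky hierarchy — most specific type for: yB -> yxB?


LHS has context (more than one symbol) and |LHS| ≤ |RHS|
Classification: Type 1 (Context-Sensitive)


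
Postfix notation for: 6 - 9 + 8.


Left to right (same or higher precedence on left)
Postfix: 6 9 - 8 +


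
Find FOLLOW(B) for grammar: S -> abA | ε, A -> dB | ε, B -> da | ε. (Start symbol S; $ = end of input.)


$ ∈ FOLLOW(S). For each A -> αBβ: add FIRST(β)\{ε} to FOLLOW(B); if β nullable, add FOLLOW(A).
FOLLOW(B) = {$}


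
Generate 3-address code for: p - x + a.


Break into single-operator statements:
t1 = p - x
t2 = t1 + a


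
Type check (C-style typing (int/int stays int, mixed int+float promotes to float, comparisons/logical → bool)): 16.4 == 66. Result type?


Operand types: float == int
Rule: comparison yields bool
Result type: bool


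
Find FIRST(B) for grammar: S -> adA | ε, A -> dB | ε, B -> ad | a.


Per alternative of B: FIRST(ad) = {a}; FIRST(a) = {a}
FIRST(B) = {a}


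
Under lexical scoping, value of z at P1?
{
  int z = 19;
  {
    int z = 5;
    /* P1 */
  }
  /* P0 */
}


z declared in the same block as P1
z = 5


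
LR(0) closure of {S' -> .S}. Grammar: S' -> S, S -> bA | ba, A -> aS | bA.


Start: S' -> .S
For each item with dot before a nonterminal B, add B -> .γ for every B-production
Closure: [S' -> .S, S -> .bA, S -> .ba]


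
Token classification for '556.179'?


Pattern: digits with a decimal point
Type: FLOAT_LITERAL


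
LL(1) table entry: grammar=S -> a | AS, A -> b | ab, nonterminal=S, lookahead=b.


For [S, b]: 'b' ∈ FIRST(AS)
Entry: S -> AS


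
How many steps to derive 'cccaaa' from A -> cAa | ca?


Derivation: A => cAa => ccAaa => cccaaa
Steps: 3


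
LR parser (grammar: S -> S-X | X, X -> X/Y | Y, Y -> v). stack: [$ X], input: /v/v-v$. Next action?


shift '/' to continue X -> X/Y
Action: shift


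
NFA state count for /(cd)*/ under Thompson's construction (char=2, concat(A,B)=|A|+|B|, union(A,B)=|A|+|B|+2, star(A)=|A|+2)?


Syntax tree has 2 char leaf(s), 0 union(s), 1 star(s)
chars contribute 2×2 = 4; each union adds +2; each star adds +2
Total: 4 + 0 + 2 = 6 states


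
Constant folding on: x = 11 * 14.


11 * 14 = 154 at compile time
Optimized: x = 154


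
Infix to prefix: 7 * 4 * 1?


left-to-right (same/higher precedence on left): tree is (* (* 7 4) 1)
Prefix: * * 7 4 1


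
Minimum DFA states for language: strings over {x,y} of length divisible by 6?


Track length mod 6: states 0..5, accept at 0
Minimal DFA: 6 states


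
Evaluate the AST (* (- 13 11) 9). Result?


Evaluate inner: (- 13 11) = 2
Evaluate root: (* 2 9) = 18
Result: 18


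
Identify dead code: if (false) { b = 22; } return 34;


condition is constant false, so the whole block is unreachable
Dead: 'if (false) { b = 22; }'


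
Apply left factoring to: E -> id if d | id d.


Common prefix: 'id'
Factored: E -> id E', E' -> if d | d


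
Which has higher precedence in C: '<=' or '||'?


'<=' is relational (level 7); '||' is logical OR (level 1)
Higher level binds tighter
'<=' has higher precedence than '||'


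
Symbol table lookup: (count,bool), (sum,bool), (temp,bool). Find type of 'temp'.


Lookup 'temp' → type bool


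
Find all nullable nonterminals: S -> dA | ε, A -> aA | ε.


A nonterminal is nullable iff some alternative derives ε (directly, or every symbol in it is nullable)
Nullable: {A, S}


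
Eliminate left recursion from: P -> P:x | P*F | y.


Left-recursive alternatives: P:x, P*F; non-recursive: y
Introduce P': P -> yP', P' -> :xP' | *FP' | ε


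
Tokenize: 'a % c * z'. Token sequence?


Scan left to right, longest-match per lexeme
Tokens: ID(a), OP(%), ID(c), OP(*), ID(z)


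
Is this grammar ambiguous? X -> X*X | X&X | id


'id*id&id' has two parse trees (no precedence encoded between * and &)
Ambiguous


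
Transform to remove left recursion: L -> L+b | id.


Left-recursive alternatives: L+b; non-recursive: id
Introduce L': L -> idL', L' -> +bL' | ε


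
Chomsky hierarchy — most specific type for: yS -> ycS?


LHS has context (more than one symbol) and |LHS| ≤ |RHS|
Classification: Type 1 (Context-Sensitive)


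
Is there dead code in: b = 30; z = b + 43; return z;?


b is read by z's definition; z is returned
No dead code


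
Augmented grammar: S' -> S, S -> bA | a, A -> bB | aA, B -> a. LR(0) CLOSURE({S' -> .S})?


Start: S' -> .S
For each item with dot before a nonterminal B, add B -> .γ for every B-production
Closure: [S' -> .S, S -> .bA, S -> .a]


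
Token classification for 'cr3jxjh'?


Pattern: letter/underscore followed by alphanumerics, not a keyword
Type: IDENTIFIER


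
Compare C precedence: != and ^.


'!=' is equality (level 6); '^' is bitwise XOR (level 4)
Higher level binds tighter
'!=' has higher precedence than '^'


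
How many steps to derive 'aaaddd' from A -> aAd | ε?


Derivation: A => aAd => aaAdd => aaaAddd => aaaddd
Steps: 4


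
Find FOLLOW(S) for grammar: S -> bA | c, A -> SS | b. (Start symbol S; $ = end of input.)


$ ∈ FOLLOW(S). For each A -> αBβ: add FIRST(β)\{ε} to FOLLOW(B); if β nullable, add FOLLOW(A).
FOLLOW(S) = {$, b, c}


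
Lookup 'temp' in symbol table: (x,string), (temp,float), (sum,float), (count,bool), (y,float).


Lookup 'temp' → type float


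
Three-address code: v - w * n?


Break into single-operator statements:
t1 = w * n
t2 = v - t1


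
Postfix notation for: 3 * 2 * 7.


Left to right (same or higher precedence on left)
Postfix: 3 2 * 7 *


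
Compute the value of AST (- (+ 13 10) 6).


Evaluate inner: (+ 13 10) = 23
Evaluate root: (- 23 6) = 17
Result: 17


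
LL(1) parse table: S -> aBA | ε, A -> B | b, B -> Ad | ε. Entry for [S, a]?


For [S, a]: 'a' ∈ FIRST(aBA)
Entry: S -> aBA


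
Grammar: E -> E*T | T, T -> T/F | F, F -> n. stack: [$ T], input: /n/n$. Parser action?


shift '/' to continue T -> T/F
Action: shift


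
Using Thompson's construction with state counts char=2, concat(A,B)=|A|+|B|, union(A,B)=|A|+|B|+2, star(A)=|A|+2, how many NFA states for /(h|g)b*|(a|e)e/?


Syntax tree has 6 char leaf(s), 3 union(s), 1 star(s)
chars contribute 6×2 = 12; each union adds +2; each star adds +2
Total: 12 + 6 + 2 = 20 states


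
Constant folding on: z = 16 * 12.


16 * 12 = 192 at compile time
Optimized: z = 192


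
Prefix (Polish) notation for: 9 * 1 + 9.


left-to-right (same/higher precedence on left): tree is (+ (* 9 1) 9)
Prefix: + * 9 1 9


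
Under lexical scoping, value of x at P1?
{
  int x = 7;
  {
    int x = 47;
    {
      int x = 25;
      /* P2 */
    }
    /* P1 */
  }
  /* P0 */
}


x declared in the same block as P1
x = 47


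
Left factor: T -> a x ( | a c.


Common prefix: 'a'
Factored: T -> a T', T' -> x ( | c


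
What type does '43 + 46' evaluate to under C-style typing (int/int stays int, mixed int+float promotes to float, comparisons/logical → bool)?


Operand types: int + int
Rule: mixed int/float promotes to float; int/int stays int
Result type: int


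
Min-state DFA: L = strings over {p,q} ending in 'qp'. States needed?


Track the longest suffix of input matching a prefix of 'qp': 3 classes (prefixes of length 0..2)
Minimal DFA: 3 states


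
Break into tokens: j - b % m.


Scan left to right, longest-match per lexeme
Tokens: ID(j), OP(-), ID(b), OP(%), ID(m)


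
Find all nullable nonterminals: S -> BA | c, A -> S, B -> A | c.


A nonterminal is nullable iff some alternative derives ε (directly, or every symbol in it is nullable)
Nullable: {}


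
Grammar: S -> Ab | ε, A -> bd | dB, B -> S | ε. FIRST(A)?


Per alternative of A: FIRST(bd) = {b}; FIRST(dB) = {d}
FIRST(A) = {b, d}


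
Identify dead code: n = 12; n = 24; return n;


first assignment to n is overwritten before any read
Dead: 'n = 12'


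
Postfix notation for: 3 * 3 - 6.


Left to right (same or higher precedence on left)
Postfix: 3 3 * 6 -


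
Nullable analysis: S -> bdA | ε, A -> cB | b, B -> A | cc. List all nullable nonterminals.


A nonterminal is nullable iff some alternative derives ε (directly, or every symbol in it is nullable)
Nullable: {S}


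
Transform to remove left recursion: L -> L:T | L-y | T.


Left-recursive alternatives: L:T, L-y; non-recursive: T
Introduce L': L -> TL', L' -> :TL' | -yL' | ε


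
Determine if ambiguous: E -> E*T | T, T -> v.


precedence layered via separate nonterminal T: deterministic
Unambiguous


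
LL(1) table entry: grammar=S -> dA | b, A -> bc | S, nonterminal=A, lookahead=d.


For [A, d]: 'd' ∈ FIRST(S)
Entry: A -> S


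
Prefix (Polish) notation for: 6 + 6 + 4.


left-to-right (same/higher precedence on left): tree is (+ (+ 6 6) 4)
Prefix: + + 6 6 4


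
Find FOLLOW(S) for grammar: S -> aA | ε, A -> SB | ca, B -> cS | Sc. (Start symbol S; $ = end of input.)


$ ∈ FOLLOW(S). For each A -> αBβ: add FIRST(β)\{ε} to FOLLOW(B); if β nullable, add FOLLOW(A).
FOLLOW(S) = {$, a, c}


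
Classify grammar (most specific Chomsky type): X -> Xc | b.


Left-linear: every RHS is a terminal or one nonterminal followed by a terminal
Classification: Type 3 (Regular)


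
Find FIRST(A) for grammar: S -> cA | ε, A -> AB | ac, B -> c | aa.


Per alternative of A: FIRST(AB) = {a}; FIRST(ac) = {a}
FIRST(A) = {a}


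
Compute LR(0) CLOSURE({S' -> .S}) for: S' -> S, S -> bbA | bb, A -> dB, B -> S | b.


Start: S' -> .S
For each item with dot before a nonterminal B, add B -> .γ for every B-production
Closure: [S' -> .S, S -> .bbA, S -> .bb]


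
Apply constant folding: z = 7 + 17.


7 + 17 = 24 at compile time
Optimized: z = 24


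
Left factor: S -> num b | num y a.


Common prefix: 'num'
Factored: S -> num S', S' -> b | y a


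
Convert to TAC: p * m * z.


Break into single-operator statements:
t1 = p * m
t2 = t1 * z


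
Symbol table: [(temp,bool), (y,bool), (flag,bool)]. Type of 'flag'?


Lookup 'flag' → type bool


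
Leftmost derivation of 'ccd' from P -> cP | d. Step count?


Derivation: P => cP => ccP => ccd
Steps: 3


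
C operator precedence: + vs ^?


'+' is additive (level 9); '^' is bitwise XOR (level 4)
Higher level binds tighter
'+' has higher precedence than '^'


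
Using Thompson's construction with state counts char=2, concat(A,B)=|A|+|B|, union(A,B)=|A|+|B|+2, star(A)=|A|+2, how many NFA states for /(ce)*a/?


Syntax tree has 3 char leaf(s), 0 union(s), 1 star(s)
chars contribute 3×2 = 6; each union adds +2; each star adds +2
Total: 6 + 0 + 2 = 8 states


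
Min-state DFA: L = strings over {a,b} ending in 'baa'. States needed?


Track the longest suffix of input matching a prefix of 'baa': 4 classes (prefixes of length 0..3)
Minimal DFA: 4 states


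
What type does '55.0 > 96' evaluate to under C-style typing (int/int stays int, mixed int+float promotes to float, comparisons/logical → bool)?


Operand types: float > int
Rule: comparison yields bool
Result type: bool


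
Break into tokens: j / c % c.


Scan left to right, longest-match per lexeme
Tokens: ID(j), OP(/), ID(c), OP(%), ID(c)


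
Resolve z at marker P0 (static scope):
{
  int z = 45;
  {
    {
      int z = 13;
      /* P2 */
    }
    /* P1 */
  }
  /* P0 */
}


z declared in the same block as P0
z = 45


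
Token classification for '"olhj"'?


Pattern: double-quoted sequence
Type: STRING_LITERAL


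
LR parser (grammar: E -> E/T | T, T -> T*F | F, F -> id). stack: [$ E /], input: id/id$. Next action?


no handle ('E/' is not any RHS); shift 'id'
Action: shift


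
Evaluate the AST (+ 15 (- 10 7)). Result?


Evaluate inner: (- 10 7) = 3
Evaluate root: (+ 15 3) = 18
Result: 18


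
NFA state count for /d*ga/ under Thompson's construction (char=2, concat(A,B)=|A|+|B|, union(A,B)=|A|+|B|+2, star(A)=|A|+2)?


Syntax tree has 3 char leaf(s), 0 union(s), 1 star(s)
chars contribute 3×2 = 6; each union adds +2; each star adds +2
Total: 6 + 0 + 2 = 8 states


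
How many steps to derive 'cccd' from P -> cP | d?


Derivation: P => cP => ccP => cccP => cccd
Steps: 4


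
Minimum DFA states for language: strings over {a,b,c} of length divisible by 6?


Track length mod 6: states 0..5, accept at 0
Minimal DFA: 6 states


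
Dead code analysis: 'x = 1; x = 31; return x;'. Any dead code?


first assignment to x is overwritten before any read
Dead: 'x = 1'


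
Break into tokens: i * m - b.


Scan left to right, longest-match per lexeme
Tokens: ID(i), OP(*), ID(m), OP(-), ID(b)


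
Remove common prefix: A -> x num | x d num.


Common prefix: 'x'
Factored: A -> x A', A' -> num | d num


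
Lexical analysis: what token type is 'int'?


Pattern: reserved word
Type: KEYWORD


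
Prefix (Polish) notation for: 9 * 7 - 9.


left-to-right (same/higher precedence on left): tree is (- (* 9 7) 9)
Prefix: - * 9 7 9


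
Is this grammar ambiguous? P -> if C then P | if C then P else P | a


dangling else: 'if C then if C then a else a' parses two ways
Ambiguous


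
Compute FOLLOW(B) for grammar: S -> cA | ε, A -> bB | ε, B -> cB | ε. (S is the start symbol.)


$ ∈ FOLLOW(S). For each A -> αBβ: add FIRST(β)\{ε} to FOLLOW(B); if β nullable, add FOLLOW(A).
FOLLOW(B) = {$}


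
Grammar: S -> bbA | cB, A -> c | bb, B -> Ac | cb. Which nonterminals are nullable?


A nonterminal is nullable iff some alternative derives ε (directly, or every symbol in it is nullable)
Nullable: {}


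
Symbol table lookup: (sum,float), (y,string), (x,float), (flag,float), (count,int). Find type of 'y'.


Lookup 'y' → type string


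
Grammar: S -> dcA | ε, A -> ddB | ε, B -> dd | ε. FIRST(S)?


Per alternative of S: FIRST(dcA) = {d}; FIRST(ε) = {ε}
FIRST(S) = {d, ε}


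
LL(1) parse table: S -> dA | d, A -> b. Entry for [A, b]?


For [A, b]: 'b' ∈ FIRST(b)
Entry: A -> b


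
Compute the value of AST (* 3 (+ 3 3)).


Evaluate inner: (+ 3 3) = 6
Evaluate root: (* 3 6) = 18
Result: 18


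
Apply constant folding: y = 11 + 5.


11 + 5 = 16 at compile time
Optimized: y = 16


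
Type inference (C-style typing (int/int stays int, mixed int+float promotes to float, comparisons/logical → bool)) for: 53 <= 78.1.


Operand types: int <= float
Rule: comparison yields bool
Result type: bool


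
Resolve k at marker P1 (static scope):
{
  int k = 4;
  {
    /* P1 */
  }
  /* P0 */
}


P1's block does not declare k; resolves to the enclosing declaration at depth 0
k = 4


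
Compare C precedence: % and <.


'%' is multiplicative (level 10); '<' is relational (level 7)
Higher level binds tighter
'%' has higher precedence than '<'


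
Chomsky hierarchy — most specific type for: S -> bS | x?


Right-linear: every RHS is a terminal or a terminal followed by one nonterminal
Classification: Type 3 (Regular)


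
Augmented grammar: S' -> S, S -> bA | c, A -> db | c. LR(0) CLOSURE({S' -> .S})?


Start: S' -> .S
For each item with dot before a nonterminal B, add B -> .γ for every B-production
Closure: [S' -> .S, S -> .bA, S -> .c]


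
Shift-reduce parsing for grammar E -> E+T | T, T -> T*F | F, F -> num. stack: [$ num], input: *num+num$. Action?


'num' on top is the handle for F -> num
Action: reduce (F -> num)


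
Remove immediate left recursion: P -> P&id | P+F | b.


Left-recursive alternatives: P&id, P+F; non-recursive: b
Introduce P': P -> bP', P' -> &idP' | +FP' | ε


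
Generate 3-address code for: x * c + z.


Break into single-operator statements:
t1 = x * c
t2 = t1 + z


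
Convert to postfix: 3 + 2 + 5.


Left to right (same or higher precedence on left)
Postfix: 3 2 + 5 +


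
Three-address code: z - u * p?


Break into single-operator statements:
t1 = u * p
t2 = z - t1


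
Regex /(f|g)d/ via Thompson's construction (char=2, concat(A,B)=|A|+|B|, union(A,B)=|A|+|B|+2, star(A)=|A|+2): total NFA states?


Syntax tree has 3 char leaf(s), 1 union(s), 0 star(s)
chars contribute 3×2 = 6; each union adds +2; each star adds +2
Total: 6 + 2 + 0 = 8 states


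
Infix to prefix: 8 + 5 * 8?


'*' binds tighter: tree is (+ 8 (* 5 8))
Prefix: + 8 * 5 8


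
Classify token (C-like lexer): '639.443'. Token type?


Pattern: digits with a decimal point
Type: FLOAT_LITERAL


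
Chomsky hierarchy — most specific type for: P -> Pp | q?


Left-linear: every RHS is a terminal or one nonterminal followed by a terminal
Classification: Type 3 (Regular)


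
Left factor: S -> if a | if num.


Common prefix: 'if'
Factored: S -> if S', S' -> a | num


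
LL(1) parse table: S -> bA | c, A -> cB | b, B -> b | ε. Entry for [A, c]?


For [A, c]: 'c' ∈ FIRST(cB)
Entry: A -> cB


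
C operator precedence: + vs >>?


'+' is additive (level 9); '>>' is shift (level 8)
Higher level binds tighter
'+' has higher precedence than '>>'


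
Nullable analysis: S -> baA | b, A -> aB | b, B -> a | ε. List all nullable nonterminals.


A nonterminal is nullable iff some alternative derives ε (directly, or every symbol in it is nullable)
Nullable: {B}


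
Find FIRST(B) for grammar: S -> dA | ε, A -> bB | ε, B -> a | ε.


Per alternative of B: FIRST(a) = {a}; FIRST(ε) = {ε}
FIRST(B) = {a, ε}


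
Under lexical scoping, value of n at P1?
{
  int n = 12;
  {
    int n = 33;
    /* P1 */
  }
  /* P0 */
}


n declared in the same block as P1
n = 33


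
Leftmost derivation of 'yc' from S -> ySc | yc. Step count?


Derivation: S => yc
Steps: 1


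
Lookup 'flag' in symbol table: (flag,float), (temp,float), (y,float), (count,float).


Lookup 'flag' → type float


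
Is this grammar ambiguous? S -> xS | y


right-linear, alternatives start with distinct terminals 'x' vs 'y': unique leftmost derivation
Unambiguous


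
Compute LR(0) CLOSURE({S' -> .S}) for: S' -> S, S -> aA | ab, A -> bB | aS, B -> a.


Start: S' -> .S
For each item with dot before a nonterminal B, add B -> .γ for every B-production
Closure: [S' -> .S, S -> .aA, S -> .ab]


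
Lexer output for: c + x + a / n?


Scan left to right, longest-match per lexeme
Tokens: ID(c), OP(+), ID(x), OP(+), ID(a), OP(/), ID(n)


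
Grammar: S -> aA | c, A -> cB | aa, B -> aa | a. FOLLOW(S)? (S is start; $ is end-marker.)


$ ∈ FOLLOW(S). For each A -> αBβ: add FIRST(β)\{ε} to FOLLOW(B); if β nullable, add FOLLOW(A).
FOLLOW(S) = {$}


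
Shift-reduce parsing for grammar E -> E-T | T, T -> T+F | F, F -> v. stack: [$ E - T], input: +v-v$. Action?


'+' can extend T; shift to build T -> T+F
Action: shift


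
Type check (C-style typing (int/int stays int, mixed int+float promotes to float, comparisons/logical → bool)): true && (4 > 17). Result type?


Operand types: bool && bool
Rule: logical operators take bool operands and yield bool
Result type: bool


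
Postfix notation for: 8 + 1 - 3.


Left to right (same or higher precedence on left)
Postfix: 8 1 + 3 -


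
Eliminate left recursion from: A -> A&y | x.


Left-recursive alternatives: A&y; non-recursive: x
Introduce A': A -> xA', A' -> &yA' | ε


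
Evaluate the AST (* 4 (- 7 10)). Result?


Evaluate inner: (- 7 10) = -3
Evaluate root: (* 4 -3) = -12
Result: -12


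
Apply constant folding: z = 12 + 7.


12 + 7 = 19 at compile time
Optimized: z = 19


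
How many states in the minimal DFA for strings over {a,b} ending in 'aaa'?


Track the longest suffix of input matching a prefix of 'aaa': 4 classes (prefixes of length 0..3)
Minimal DFA: 4 states


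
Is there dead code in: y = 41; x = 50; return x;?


y is assigned but never read
Dead: 'y = 41'


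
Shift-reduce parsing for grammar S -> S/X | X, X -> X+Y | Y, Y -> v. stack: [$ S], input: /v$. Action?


shift '/' to continue S -> S/X
Action: shift


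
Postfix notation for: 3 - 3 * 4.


* has higher precedence, evaluate 3*4 first
Postfix: 3 3 4 * -


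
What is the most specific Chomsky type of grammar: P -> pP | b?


Right-linear: every RHS is a terminal or a terminal followed by one nonterminal
Classification: Type 3 (Regular)


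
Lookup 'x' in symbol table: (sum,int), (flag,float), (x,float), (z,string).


Lookup 'x' → type float


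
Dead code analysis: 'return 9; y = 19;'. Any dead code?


statement follows a return and is unreachable
Dead: 'y = 19'


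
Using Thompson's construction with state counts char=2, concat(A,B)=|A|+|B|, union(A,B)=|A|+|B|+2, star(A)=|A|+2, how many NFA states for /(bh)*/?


Syntax tree has 2 char leaf(s), 0 union(s), 1 star(s)
chars contribute 2×2 = 4; each union adds +2; each star adds +2
Total: 4 + 0 + 2 = 6 states


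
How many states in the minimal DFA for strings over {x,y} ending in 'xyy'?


Track the longest suffix of input matching a prefix of 'xyy': 4 classes (prefixes of length 0..3)
Minimal DFA: 4 states


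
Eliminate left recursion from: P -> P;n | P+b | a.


Left-recursive alternatives: P;n, P+b; non-recursive: a
Introduce P': P -> aP', P' -> ;nP' | +bP' | ε


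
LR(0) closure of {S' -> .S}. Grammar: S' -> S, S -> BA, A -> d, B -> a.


Start: S' -> .S
For each item with dot before a nonterminal B, add B -> .γ for every B-production
Closure: [S' -> .S, S -> .BA, B -> .a]


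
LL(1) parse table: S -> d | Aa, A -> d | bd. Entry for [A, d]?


For [A, d]: 'd' ∈ FIRST(d)
Entry: A -> d


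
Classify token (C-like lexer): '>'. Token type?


Pattern: operator symbol
Type: OPERATOR


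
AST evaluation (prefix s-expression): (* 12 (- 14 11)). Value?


Evaluate inner: (- 14 11) = 3
Evaluate root: (* 12 3) = 36
Result: 36


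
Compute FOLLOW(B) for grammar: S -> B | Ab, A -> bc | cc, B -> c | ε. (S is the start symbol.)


$ ∈ FOLLOW(S). For each A -> αBβ: add FIRST(β)\{ε} to FOLLOW(B); if β nullable, add FOLLOW(A).
FOLLOW(B) = {$}


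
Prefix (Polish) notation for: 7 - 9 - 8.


left-to-right (same/higher precedence on left): tree is (- (- 7 9) 8)
Prefix: - - 7 9 8


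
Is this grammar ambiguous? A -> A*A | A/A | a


'a*a/a' has two parse trees (no precedence encoded between * and /)
Ambiguous


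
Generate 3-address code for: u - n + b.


Break into single-operator statements:
t1 = u - n
t2 = t1 + b


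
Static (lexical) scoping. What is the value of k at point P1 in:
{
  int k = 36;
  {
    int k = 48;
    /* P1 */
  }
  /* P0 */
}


k declared in the same block as P1
k = 48


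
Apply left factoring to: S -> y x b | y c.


Common prefix: 'y'
Factored: S -> y S', S' -> x b | c


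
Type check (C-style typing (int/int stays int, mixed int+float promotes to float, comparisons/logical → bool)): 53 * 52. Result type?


Operand types: int * int
Rule: mixed int/float promotes to float; int/int stays int
Result type: int


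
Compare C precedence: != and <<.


'<<' is shift (level 8); '!=' is equality (level 6)
Higher level binds tighter
'<<' has higher precedence than '!='


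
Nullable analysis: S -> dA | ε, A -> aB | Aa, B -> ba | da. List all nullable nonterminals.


A nonterminal is nullable iff some alternative derives ε (directly, or every symbol in it is nullable)
Nullable: {S}


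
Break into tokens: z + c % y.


Scan left to right, longest-match per lexeme
Tokens: ID(z), OP(+), ID(c), OP(%), ID(y)


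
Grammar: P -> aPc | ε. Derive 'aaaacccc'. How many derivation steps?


Derivation: P => aPc => aaPcc => aaaPccc => aaaaPcccc => aaaacccc
Steps: 5


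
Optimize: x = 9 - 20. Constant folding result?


9 - 20 = -11 at compile time
Optimized: x = -11


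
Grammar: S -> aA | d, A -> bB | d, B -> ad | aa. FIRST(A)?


Per alternative of A: FIRST(bB) = {b}; FIRST(d) = {d}
FIRST(A) = {b, d}


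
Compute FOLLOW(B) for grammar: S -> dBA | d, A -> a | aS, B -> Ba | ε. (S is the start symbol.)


$ ∈ FOLLOW(S). For each A -> αBβ: add FIRST(β)\{ε} to FOLLOW(B); if β nullable, add FOLLOW(A).
FOLLOW(B) = {a}


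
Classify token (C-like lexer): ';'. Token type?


Pattern: delimiter/punctuation
Type: PUNCTUATION


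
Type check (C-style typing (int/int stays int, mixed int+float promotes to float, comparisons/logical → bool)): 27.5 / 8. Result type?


Operand types: float / int
Rule: mixed int/float promotes to float; int/int stays int
Result type: float


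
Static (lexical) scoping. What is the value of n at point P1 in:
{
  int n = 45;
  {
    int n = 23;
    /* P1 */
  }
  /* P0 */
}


n declared in the same block as P1
n = 23


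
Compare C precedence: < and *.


'*' is multiplicative (level 10); '<' is relational (level 7)
Higher level binds tighter
'*' has higher precedence than '<'


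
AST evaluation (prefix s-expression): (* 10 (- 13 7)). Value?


Evaluate inner: (- 13 7) = 6
Evaluate root: (* 10 6) = 60
Result: 60


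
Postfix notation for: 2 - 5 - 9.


Left to right (same or higher precedence on left)
Postfix: 2 5 - 9 -


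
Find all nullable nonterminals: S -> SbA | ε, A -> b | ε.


A nonterminal is nullable iff some alternative derives ε (directly, or every symbol in it is nullable)
Nullable: {A, S}


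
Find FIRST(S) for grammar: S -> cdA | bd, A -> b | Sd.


Per alternative of S: FIRST(cdA) = {c}; FIRST(bd) = {b}
FIRST(S) = {b, c}


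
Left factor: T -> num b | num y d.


Common prefix: 'num'
Factored: T -> num T', T' -> b | y d


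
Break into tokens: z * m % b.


Scan left to right, longest-match per lexeme
Tokens: ID(z), OP(*), ID(m), OP(%), ID(b)


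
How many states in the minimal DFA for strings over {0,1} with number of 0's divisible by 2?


Track (count of 0) mod 2: states 0..1, accept at 0
Minimal DFA: 2 states


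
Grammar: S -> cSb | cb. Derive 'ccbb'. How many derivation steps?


Derivation: S => cSb => ccbb
Steps: 2


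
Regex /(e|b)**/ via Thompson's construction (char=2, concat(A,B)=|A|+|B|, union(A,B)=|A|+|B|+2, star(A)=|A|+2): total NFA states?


Syntax tree has 2 char leaf(s), 1 union(s), 2 star(s)
chars contribute 2×2 = 4; each union adds +2; each star adds +2
Total: 4 + 2 + 4 = 10 states


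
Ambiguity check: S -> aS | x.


right-linear, alternatives start with distinct terminals 'a' vs 'x': unique leftmost derivation
Unambiguous


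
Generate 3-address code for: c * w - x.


Break into single-operator statements:
t1 = c * w
t2 = t1 - x


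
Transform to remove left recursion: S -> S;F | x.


Left-recursive alternatives: S;F; non-recursive: x
Introduce S': S -> xS', S' -> ;FS' | ε


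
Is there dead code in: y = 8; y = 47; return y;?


first assignment to y is overwritten before any read
Dead: 'y = 8'


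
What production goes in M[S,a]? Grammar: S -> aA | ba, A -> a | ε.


For [S, a]: 'a' ∈ FIRST(aA)
Entry: S -> aA


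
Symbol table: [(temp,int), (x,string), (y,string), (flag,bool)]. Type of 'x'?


Lookup 'x' → type string


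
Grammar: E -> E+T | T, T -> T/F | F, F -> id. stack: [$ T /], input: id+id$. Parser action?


no handle; shift 'id'
Action: shift


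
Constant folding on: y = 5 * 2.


5 * 2 = 10 at compile time
Optimized: y = 10


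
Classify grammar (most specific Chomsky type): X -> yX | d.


Right-linear: every RHS is a terminal or a terminal followed by one nonterminal
Classification: Type 3 (Regular)


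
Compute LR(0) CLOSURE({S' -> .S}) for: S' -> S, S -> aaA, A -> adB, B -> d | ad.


Start: S' -> .S
For each item with dot before a nonterminal B, add B -> .γ for every B-production
Closure: [S' -> .S, S -> .aaA]


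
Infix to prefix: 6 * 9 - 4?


left-to-right (same/higher precedence on left): tree is (- (* 6 9) 4)
Prefix: - * 6 9 4


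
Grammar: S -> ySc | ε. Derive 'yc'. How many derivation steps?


Derivation: S => ySc => yc
Steps: 2


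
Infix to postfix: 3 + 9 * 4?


* has higher precedence, evaluate 9*4 first
Postfix: 3 9 4 * +


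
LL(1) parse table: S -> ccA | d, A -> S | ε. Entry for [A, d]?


For [A, d]: 'd' ∈ FIRST(S)
Entry: A -> S


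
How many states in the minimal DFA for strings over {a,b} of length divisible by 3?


Track length mod 3: states 0..2, accept at 0
Minimal DFA: 3 states


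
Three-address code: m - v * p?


Break into single-operator statements:
t1 = v * p
t2 = m - t1


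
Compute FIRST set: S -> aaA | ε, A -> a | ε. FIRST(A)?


Per alternative of A: FIRST(a) = {a}; FIRST(ε) = {ε}
FIRST(A) = {a, ε}


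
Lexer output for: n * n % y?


Scan left to right, longest-match per lexeme
Tokens: ID(n), OP(*), ID(n), OP(%), ID(y)


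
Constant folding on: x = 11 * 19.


11 * 19 = 209 at compile time
Optimized: x = 209


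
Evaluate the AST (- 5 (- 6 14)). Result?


Evaluate inner: (- 6 14) = -8
Evaluate root: (- 5 -8) = 13
Result: 13


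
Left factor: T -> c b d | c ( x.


Common prefix: 'c'
Factored: T -> c T', T' -> b d | ( x


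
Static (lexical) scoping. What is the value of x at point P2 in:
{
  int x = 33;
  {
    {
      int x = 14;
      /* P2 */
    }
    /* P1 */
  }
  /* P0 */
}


x declared in the same block as P2
x = 14


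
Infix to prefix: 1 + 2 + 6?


left-to-right (same/higher precedence on left): tree is (+ (+ 1 2) 6)
Prefix: + + 1 2 6


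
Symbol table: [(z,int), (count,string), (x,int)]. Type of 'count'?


Lookup 'count' → type string


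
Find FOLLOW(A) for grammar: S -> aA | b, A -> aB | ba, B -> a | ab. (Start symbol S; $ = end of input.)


$ ∈ FOLLOW(S). For each A -> αBβ: add FIRST(β)\{ε} to FOLLOW(B); if β nullable, add FOLLOW(A).
FOLLOW(A) = {$}


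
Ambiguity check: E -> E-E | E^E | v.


'v-v^v' has two parse trees (no precedence encoded between - and ^)
Ambiguous


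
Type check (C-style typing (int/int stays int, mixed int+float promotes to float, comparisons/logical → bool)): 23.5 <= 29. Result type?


Operand types: float <= int
Rule: comparison yields bool
Result type: bool


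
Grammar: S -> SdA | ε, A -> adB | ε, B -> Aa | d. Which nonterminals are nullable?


A nonterminal is nullable iff some alternative derives ε (directly, or every symbol in it is nullable)
Nullable: {A, S}


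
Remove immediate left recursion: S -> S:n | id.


Left-recursive alternatives: S:n; non-recursive: id
Introduce S': S -> idS', S' -> :nS' | ε


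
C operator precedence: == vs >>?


'>>' is shift (level 8); '==' is equality (level 6)
Higher level binds tighter
'>>' has higher precedence than '=='


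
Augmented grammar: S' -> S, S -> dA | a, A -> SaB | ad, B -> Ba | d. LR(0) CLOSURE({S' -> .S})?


Start: S' -> .S
For each item with dot before a nonterminal B, add B -> .γ for every B-production
Closure: [S' -> .S, S -> .dA, S -> .a]


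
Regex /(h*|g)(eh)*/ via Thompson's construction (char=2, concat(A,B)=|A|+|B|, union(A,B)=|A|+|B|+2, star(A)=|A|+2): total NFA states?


Syntax tree has 4 char leaf(s), 1 union(s), 2 star(s)
chars contribute 4×2 = 8; each union adds +2; each star adds +2
Total: 8 + 2 + 4 = 14 states


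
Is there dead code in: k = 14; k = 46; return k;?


first assignment to k is overwritten before any read
Dead: 'k = 14'


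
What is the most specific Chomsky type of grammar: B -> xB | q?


Right-linear: every RHS is a terminal or a terminal followed by one nonterminal
Classification: Type 3 (Regular)


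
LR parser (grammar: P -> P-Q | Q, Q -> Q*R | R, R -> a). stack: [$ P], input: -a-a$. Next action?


shift '-' to continue P -> P-Q
Action: shift


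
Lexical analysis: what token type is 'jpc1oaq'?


Pattern: letter/underscore followed by alphanumerics, not a keyword
Type: IDENTIFIER


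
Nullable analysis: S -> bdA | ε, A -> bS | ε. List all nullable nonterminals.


A nonterminal is nullable iff some alternative derives ε (directly, or every symbol in it is nullable)
Nullable: {A, S}
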